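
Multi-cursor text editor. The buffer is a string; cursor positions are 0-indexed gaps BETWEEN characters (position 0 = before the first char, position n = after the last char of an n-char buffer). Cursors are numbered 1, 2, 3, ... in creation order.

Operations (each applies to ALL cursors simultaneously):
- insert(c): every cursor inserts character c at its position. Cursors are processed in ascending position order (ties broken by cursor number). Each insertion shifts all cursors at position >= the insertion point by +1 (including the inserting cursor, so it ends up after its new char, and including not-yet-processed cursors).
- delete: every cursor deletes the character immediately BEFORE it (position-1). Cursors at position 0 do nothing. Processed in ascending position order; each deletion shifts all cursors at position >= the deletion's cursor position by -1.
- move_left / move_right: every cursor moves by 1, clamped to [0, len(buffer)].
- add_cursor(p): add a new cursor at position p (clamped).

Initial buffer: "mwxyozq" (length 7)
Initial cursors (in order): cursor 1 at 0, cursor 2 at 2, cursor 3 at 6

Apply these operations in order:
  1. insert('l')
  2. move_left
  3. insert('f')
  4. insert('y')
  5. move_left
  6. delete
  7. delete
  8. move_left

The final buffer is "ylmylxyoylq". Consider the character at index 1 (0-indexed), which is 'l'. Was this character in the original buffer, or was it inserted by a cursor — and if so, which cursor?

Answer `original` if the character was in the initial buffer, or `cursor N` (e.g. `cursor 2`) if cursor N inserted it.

Answer: cursor 1

Derivation:
After op 1 (insert('l')): buffer="lmwlxyozlq" (len 10), cursors c1@1 c2@4 c3@9, authorship 1..2....3.
After op 2 (move_left): buffer="lmwlxyozlq" (len 10), cursors c1@0 c2@3 c3@8, authorship 1..2....3.
After op 3 (insert('f')): buffer="flmwflxyozflq" (len 13), cursors c1@1 c2@5 c3@11, authorship 11..22....33.
After op 4 (insert('y')): buffer="fylmwfylxyozfylq" (len 16), cursors c1@2 c2@7 c3@14, authorship 111..222....333.
After op 5 (move_left): buffer="fylmwfylxyozfylq" (len 16), cursors c1@1 c2@6 c3@13, authorship 111..222....333.
After op 6 (delete): buffer="ylmwylxyozylq" (len 13), cursors c1@0 c2@4 c3@10, authorship 11..22....33.
After op 7 (delete): buffer="ylmylxyoylq" (len 11), cursors c1@0 c2@3 c3@8, authorship 11.22...33.
After op 8 (move_left): buffer="ylmylxyoylq" (len 11), cursors c1@0 c2@2 c3@7, authorship 11.22...33.
Authorship (.=original, N=cursor N): 1 1 . 2 2 . . . 3 3 .
Index 1: author = 1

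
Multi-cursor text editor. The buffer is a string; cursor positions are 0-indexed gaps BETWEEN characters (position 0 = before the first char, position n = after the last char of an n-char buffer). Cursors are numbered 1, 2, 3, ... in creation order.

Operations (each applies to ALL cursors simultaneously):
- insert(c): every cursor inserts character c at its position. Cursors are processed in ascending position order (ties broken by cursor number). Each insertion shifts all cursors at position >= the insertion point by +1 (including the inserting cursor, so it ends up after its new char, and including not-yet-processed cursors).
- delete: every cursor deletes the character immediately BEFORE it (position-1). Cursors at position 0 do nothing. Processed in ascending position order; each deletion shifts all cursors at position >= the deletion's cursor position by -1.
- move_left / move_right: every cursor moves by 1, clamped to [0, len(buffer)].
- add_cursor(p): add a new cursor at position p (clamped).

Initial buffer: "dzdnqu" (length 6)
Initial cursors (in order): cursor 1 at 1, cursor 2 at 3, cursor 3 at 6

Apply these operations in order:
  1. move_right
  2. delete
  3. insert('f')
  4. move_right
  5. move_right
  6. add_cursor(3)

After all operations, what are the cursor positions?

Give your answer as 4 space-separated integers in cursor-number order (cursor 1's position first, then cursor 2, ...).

After op 1 (move_right): buffer="dzdnqu" (len 6), cursors c1@2 c2@4 c3@6, authorship ......
After op 2 (delete): buffer="ddq" (len 3), cursors c1@1 c2@2 c3@3, authorship ...
After op 3 (insert('f')): buffer="dfdfqf" (len 6), cursors c1@2 c2@4 c3@6, authorship .1.2.3
After op 4 (move_right): buffer="dfdfqf" (len 6), cursors c1@3 c2@5 c3@6, authorship .1.2.3
After op 5 (move_right): buffer="dfdfqf" (len 6), cursors c1@4 c2@6 c3@6, authorship .1.2.3
After op 6 (add_cursor(3)): buffer="dfdfqf" (len 6), cursors c4@3 c1@4 c2@6 c3@6, authorship .1.2.3

Answer: 4 6 6 3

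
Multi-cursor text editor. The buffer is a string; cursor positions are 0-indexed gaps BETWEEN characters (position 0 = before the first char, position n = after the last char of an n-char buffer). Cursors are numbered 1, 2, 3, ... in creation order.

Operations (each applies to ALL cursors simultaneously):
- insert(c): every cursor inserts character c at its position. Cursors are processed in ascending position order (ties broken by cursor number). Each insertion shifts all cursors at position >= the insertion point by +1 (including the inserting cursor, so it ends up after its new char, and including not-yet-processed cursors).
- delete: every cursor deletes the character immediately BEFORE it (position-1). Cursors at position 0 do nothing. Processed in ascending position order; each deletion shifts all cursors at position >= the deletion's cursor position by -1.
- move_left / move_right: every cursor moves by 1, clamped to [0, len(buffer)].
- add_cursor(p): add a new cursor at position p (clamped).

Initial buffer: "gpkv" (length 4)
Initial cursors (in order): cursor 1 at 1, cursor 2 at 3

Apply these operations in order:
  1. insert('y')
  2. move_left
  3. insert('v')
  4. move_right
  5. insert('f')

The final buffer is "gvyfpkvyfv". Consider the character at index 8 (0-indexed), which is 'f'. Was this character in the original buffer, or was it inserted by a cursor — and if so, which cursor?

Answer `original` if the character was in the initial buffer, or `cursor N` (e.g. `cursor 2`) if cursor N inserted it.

After op 1 (insert('y')): buffer="gypkyv" (len 6), cursors c1@2 c2@5, authorship .1..2.
After op 2 (move_left): buffer="gypkyv" (len 6), cursors c1@1 c2@4, authorship .1..2.
After op 3 (insert('v')): buffer="gvypkvyv" (len 8), cursors c1@2 c2@6, authorship .11..22.
After op 4 (move_right): buffer="gvypkvyv" (len 8), cursors c1@3 c2@7, authorship .11..22.
After op 5 (insert('f')): buffer="gvyfpkvyfv" (len 10), cursors c1@4 c2@9, authorship .111..222.
Authorship (.=original, N=cursor N): . 1 1 1 . . 2 2 2 .
Index 8: author = 2

Answer: cursor 2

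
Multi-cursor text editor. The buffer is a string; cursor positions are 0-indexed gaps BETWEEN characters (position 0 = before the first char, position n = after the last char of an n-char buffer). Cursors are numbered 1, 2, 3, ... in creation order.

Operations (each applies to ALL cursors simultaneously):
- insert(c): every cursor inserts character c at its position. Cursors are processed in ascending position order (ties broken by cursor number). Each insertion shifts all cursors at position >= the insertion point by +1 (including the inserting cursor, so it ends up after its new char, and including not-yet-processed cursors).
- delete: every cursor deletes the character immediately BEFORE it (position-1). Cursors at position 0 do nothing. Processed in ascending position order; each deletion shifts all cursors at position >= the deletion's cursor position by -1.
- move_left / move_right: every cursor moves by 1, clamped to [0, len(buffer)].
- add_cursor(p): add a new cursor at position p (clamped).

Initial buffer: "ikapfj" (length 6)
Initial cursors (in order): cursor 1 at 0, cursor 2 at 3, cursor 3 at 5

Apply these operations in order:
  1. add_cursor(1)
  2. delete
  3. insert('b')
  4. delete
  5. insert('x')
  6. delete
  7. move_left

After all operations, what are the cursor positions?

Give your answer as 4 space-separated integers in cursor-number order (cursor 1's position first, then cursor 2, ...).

Answer: 0 0 1 0

Derivation:
After op 1 (add_cursor(1)): buffer="ikapfj" (len 6), cursors c1@0 c4@1 c2@3 c3@5, authorship ......
After op 2 (delete): buffer="kpj" (len 3), cursors c1@0 c4@0 c2@1 c3@2, authorship ...
After op 3 (insert('b')): buffer="bbkbpbj" (len 7), cursors c1@2 c4@2 c2@4 c3@6, authorship 14.2.3.
After op 4 (delete): buffer="kpj" (len 3), cursors c1@0 c4@0 c2@1 c3@2, authorship ...
After op 5 (insert('x')): buffer="xxkxpxj" (len 7), cursors c1@2 c4@2 c2@4 c3@6, authorship 14.2.3.
After op 6 (delete): buffer="kpj" (len 3), cursors c1@0 c4@0 c2@1 c3@2, authorship ...
After op 7 (move_left): buffer="kpj" (len 3), cursors c1@0 c2@0 c4@0 c3@1, authorship ...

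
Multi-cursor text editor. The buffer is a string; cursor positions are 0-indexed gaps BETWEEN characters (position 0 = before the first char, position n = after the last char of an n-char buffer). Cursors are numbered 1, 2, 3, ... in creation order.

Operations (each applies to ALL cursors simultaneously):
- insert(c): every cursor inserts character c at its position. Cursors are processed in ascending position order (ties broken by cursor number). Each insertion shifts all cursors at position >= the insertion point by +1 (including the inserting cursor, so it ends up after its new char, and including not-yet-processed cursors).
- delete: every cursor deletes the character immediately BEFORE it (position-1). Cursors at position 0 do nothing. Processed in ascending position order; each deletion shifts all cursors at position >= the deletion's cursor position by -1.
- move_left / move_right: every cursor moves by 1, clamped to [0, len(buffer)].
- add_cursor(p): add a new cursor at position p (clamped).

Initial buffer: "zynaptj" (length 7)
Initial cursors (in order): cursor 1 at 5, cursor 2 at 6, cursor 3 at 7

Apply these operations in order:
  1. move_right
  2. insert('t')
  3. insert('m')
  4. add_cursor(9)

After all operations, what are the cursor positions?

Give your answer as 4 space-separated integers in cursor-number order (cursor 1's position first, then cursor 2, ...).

After op 1 (move_right): buffer="zynaptj" (len 7), cursors c1@6 c2@7 c3@7, authorship .......
After op 2 (insert('t')): buffer="zynapttjtt" (len 10), cursors c1@7 c2@10 c3@10, authorship ......1.23
After op 3 (insert('m')): buffer="zynapttmjttmm" (len 13), cursors c1@8 c2@13 c3@13, authorship ......11.2323
After op 4 (add_cursor(9)): buffer="zynapttmjttmm" (len 13), cursors c1@8 c4@9 c2@13 c3@13, authorship ......11.2323

Answer: 8 13 13 9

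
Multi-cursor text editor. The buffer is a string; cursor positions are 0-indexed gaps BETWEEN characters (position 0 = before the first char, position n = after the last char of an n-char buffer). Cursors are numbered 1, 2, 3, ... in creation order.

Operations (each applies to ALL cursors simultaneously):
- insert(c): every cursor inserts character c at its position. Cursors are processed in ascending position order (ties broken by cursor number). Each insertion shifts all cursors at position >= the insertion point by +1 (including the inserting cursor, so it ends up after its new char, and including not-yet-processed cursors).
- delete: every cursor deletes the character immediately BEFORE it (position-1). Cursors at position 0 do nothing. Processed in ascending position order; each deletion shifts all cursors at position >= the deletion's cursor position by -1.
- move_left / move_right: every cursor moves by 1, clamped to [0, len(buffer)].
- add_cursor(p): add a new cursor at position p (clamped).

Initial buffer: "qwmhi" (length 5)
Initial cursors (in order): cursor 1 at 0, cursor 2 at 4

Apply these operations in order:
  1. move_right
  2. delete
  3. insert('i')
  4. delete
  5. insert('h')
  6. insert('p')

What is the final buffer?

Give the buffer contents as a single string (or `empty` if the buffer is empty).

After op 1 (move_right): buffer="qwmhi" (len 5), cursors c1@1 c2@5, authorship .....
After op 2 (delete): buffer="wmh" (len 3), cursors c1@0 c2@3, authorship ...
After op 3 (insert('i')): buffer="iwmhi" (len 5), cursors c1@1 c2@5, authorship 1...2
After op 4 (delete): buffer="wmh" (len 3), cursors c1@0 c2@3, authorship ...
After op 5 (insert('h')): buffer="hwmhh" (len 5), cursors c1@1 c2@5, authorship 1...2
After op 6 (insert('p')): buffer="hpwmhhp" (len 7), cursors c1@2 c2@7, authorship 11...22

Answer: hpwmhhp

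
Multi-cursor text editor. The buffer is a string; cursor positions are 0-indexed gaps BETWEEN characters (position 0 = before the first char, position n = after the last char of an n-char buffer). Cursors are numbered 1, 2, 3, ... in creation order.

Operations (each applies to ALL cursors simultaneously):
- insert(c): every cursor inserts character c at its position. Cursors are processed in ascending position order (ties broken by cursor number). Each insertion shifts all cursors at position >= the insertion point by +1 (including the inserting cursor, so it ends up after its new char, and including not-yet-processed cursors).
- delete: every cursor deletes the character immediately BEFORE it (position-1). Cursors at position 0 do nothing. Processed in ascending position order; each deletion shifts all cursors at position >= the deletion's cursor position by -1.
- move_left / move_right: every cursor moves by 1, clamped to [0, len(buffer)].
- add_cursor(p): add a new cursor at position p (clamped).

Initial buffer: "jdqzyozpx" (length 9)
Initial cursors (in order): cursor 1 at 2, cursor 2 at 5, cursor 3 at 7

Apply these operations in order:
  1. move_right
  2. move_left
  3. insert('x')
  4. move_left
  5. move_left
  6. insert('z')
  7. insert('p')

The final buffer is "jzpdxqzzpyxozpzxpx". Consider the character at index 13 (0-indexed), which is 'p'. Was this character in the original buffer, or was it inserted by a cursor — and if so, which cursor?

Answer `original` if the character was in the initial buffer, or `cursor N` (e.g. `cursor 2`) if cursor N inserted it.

Answer: cursor 3

Derivation:
After op 1 (move_right): buffer="jdqzyozpx" (len 9), cursors c1@3 c2@6 c3@8, authorship .........
After op 2 (move_left): buffer="jdqzyozpx" (len 9), cursors c1@2 c2@5 c3@7, authorship .........
After op 3 (insert('x')): buffer="jdxqzyxozxpx" (len 12), cursors c1@3 c2@7 c3@10, authorship ..1...2..3..
After op 4 (move_left): buffer="jdxqzyxozxpx" (len 12), cursors c1@2 c2@6 c3@9, authorship ..1...2..3..
After op 5 (move_left): buffer="jdxqzyxozxpx" (len 12), cursors c1@1 c2@5 c3@8, authorship ..1...2..3..
After op 6 (insert('z')): buffer="jzdxqzzyxozzxpx" (len 15), cursors c1@2 c2@7 c3@11, authorship .1.1..2.2.3.3..
After op 7 (insert('p')): buffer="jzpdxqzzpyxozpzxpx" (len 18), cursors c1@3 c2@9 c3@14, authorship .11.1..22.2.33.3..
Authorship (.=original, N=cursor N): . 1 1 . 1 . . 2 2 . 2 . 3 3 . 3 . .
Index 13: author = 3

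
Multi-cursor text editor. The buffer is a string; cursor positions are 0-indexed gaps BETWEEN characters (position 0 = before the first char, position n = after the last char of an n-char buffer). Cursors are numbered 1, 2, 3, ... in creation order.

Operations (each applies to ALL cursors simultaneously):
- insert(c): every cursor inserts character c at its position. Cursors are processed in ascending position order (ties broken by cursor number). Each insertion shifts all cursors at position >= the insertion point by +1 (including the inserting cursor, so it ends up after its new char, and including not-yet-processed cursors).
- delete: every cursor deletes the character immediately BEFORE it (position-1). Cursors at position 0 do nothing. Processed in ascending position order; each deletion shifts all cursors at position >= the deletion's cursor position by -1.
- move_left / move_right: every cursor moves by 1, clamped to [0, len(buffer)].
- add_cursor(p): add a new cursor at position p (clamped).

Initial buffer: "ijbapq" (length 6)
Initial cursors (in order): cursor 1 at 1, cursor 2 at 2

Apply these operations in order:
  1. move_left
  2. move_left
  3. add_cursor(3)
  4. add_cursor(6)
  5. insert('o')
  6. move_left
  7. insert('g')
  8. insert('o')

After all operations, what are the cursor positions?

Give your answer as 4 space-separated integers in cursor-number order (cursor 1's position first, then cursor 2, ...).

Answer: 5 5 11 17

Derivation:
After op 1 (move_left): buffer="ijbapq" (len 6), cursors c1@0 c2@1, authorship ......
After op 2 (move_left): buffer="ijbapq" (len 6), cursors c1@0 c2@0, authorship ......
After op 3 (add_cursor(3)): buffer="ijbapq" (len 6), cursors c1@0 c2@0 c3@3, authorship ......
After op 4 (add_cursor(6)): buffer="ijbapq" (len 6), cursors c1@0 c2@0 c3@3 c4@6, authorship ......
After op 5 (insert('o')): buffer="ooijboapqo" (len 10), cursors c1@2 c2@2 c3@6 c4@10, authorship 12...3...4
After op 6 (move_left): buffer="ooijboapqo" (len 10), cursors c1@1 c2@1 c3@5 c4@9, authorship 12...3...4
After op 7 (insert('g')): buffer="oggoijbgoapqgo" (len 14), cursors c1@3 c2@3 c3@8 c4@13, authorship 1122...33...44
After op 8 (insert('o')): buffer="oggoooijbgooapqgoo" (len 18), cursors c1@5 c2@5 c3@11 c4@17, authorship 112122...333...444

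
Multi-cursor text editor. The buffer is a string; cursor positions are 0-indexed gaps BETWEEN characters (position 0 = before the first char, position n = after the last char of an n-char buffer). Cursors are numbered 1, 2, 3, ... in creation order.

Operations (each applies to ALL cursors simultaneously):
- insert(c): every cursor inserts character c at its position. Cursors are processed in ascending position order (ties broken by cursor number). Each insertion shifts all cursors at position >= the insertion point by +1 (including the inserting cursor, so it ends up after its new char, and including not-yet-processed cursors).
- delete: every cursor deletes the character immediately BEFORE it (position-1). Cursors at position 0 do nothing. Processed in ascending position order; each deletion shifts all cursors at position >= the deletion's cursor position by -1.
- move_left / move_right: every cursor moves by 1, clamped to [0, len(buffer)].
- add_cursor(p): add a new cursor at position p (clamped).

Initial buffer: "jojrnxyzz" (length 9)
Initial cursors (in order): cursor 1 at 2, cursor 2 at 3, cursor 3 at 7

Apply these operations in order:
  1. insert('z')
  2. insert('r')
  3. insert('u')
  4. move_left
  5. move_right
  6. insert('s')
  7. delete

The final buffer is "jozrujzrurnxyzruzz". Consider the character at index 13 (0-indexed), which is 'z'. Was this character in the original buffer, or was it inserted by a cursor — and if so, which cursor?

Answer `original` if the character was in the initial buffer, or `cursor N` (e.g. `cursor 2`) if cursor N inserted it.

Answer: cursor 3

Derivation:
After op 1 (insert('z')): buffer="jozjzrnxyzzz" (len 12), cursors c1@3 c2@5 c3@10, authorship ..1.2....3..
After op 2 (insert('r')): buffer="jozrjzrrnxyzrzz" (len 15), cursors c1@4 c2@7 c3@13, authorship ..11.22....33..
After op 3 (insert('u')): buffer="jozrujzrurnxyzruzz" (len 18), cursors c1@5 c2@9 c3@16, authorship ..111.222....333..
After op 4 (move_left): buffer="jozrujzrurnxyzruzz" (len 18), cursors c1@4 c2@8 c3@15, authorship ..111.222....333..
After op 5 (move_right): buffer="jozrujzrurnxyzruzz" (len 18), cursors c1@5 c2@9 c3@16, authorship ..111.222....333..
After op 6 (insert('s')): buffer="jozrusjzrusrnxyzruszz" (len 21), cursors c1@6 c2@11 c3@19, authorship ..1111.2222....3333..
After op 7 (delete): buffer="jozrujzrurnxyzruzz" (len 18), cursors c1@5 c2@9 c3@16, authorship ..111.222....333..
Authorship (.=original, N=cursor N): . . 1 1 1 . 2 2 2 . . . . 3 3 3 . .
Index 13: author = 3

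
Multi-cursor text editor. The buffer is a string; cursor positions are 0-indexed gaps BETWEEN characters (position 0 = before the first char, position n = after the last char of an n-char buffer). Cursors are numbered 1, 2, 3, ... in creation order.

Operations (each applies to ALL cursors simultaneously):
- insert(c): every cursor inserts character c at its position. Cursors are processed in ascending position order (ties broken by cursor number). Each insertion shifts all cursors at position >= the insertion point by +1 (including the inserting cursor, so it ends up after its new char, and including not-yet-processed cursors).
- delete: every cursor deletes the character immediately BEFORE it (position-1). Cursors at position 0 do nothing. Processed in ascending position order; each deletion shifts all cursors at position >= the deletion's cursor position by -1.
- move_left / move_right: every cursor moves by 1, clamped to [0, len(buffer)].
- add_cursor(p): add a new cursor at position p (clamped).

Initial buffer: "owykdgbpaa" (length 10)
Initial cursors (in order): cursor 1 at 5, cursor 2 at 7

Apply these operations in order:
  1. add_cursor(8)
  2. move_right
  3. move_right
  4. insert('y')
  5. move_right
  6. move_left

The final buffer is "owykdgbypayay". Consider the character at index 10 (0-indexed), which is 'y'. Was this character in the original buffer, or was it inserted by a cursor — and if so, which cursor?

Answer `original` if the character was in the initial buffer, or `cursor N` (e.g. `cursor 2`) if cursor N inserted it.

After op 1 (add_cursor(8)): buffer="owykdgbpaa" (len 10), cursors c1@5 c2@7 c3@8, authorship ..........
After op 2 (move_right): buffer="owykdgbpaa" (len 10), cursors c1@6 c2@8 c3@9, authorship ..........
After op 3 (move_right): buffer="owykdgbpaa" (len 10), cursors c1@7 c2@9 c3@10, authorship ..........
After op 4 (insert('y')): buffer="owykdgbypayay" (len 13), cursors c1@8 c2@11 c3@13, authorship .......1..2.3
After op 5 (move_right): buffer="owykdgbypayay" (len 13), cursors c1@9 c2@12 c3@13, authorship .......1..2.3
After op 6 (move_left): buffer="owykdgbypayay" (len 13), cursors c1@8 c2@11 c3@12, authorship .......1..2.3
Authorship (.=original, N=cursor N): . . . . . . . 1 . . 2 . 3
Index 10: author = 2

Answer: cursor 2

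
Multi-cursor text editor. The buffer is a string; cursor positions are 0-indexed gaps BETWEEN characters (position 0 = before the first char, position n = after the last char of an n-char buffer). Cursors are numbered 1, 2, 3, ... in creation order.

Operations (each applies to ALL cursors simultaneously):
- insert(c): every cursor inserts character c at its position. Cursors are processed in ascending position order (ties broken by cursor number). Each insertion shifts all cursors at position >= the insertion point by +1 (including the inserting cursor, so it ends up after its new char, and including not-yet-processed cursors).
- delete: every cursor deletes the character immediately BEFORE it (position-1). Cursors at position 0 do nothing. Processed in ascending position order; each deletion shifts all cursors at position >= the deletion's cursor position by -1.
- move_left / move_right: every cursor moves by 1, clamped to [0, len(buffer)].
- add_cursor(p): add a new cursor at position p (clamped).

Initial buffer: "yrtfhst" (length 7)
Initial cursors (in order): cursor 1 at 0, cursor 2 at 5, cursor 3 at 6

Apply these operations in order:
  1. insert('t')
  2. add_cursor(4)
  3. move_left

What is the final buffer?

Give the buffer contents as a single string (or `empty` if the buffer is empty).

Answer: tyrtfhtstt

Derivation:
After op 1 (insert('t')): buffer="tyrtfhtstt" (len 10), cursors c1@1 c2@7 c3@9, authorship 1.....2.3.
After op 2 (add_cursor(4)): buffer="tyrtfhtstt" (len 10), cursors c1@1 c4@4 c2@7 c3@9, authorship 1.....2.3.
After op 3 (move_left): buffer="tyrtfhtstt" (len 10), cursors c1@0 c4@3 c2@6 c3@8, authorship 1.....2.3.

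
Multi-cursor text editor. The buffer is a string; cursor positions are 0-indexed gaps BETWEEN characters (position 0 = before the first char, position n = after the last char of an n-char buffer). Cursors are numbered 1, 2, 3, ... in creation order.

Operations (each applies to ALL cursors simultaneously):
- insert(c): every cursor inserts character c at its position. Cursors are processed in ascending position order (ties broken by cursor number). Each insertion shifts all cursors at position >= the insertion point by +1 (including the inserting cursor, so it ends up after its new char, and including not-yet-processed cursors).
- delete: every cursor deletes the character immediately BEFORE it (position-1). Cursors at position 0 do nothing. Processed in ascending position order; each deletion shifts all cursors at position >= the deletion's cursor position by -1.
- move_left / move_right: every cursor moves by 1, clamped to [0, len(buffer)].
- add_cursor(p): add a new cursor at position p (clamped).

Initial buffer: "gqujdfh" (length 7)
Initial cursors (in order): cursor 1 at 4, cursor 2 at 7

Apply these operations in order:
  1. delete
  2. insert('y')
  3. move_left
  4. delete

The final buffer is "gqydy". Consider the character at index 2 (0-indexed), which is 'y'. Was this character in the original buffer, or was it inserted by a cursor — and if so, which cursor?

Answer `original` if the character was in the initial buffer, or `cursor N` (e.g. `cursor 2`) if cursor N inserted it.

Answer: cursor 1

Derivation:
After op 1 (delete): buffer="gqudf" (len 5), cursors c1@3 c2@5, authorship .....
After op 2 (insert('y')): buffer="gquydfy" (len 7), cursors c1@4 c2@7, authorship ...1..2
After op 3 (move_left): buffer="gquydfy" (len 7), cursors c1@3 c2@6, authorship ...1..2
After op 4 (delete): buffer="gqydy" (len 5), cursors c1@2 c2@4, authorship ..1.2
Authorship (.=original, N=cursor N): . . 1 . 2
Index 2: author = 1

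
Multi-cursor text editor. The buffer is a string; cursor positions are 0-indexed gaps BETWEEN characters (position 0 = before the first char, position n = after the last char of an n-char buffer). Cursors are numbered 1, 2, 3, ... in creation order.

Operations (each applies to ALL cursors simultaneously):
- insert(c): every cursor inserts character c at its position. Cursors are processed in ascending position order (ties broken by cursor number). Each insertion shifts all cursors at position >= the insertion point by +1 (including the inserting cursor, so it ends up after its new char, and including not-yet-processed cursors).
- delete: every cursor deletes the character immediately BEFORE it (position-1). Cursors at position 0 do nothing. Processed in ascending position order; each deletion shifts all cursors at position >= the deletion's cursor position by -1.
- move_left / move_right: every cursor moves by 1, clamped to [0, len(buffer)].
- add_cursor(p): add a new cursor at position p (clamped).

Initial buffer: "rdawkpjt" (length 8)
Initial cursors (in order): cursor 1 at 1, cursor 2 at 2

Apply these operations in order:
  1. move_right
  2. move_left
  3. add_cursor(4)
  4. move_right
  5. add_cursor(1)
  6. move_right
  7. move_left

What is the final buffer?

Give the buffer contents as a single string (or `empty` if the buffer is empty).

After op 1 (move_right): buffer="rdawkpjt" (len 8), cursors c1@2 c2@3, authorship ........
After op 2 (move_left): buffer="rdawkpjt" (len 8), cursors c1@1 c2@2, authorship ........
After op 3 (add_cursor(4)): buffer="rdawkpjt" (len 8), cursors c1@1 c2@2 c3@4, authorship ........
After op 4 (move_right): buffer="rdawkpjt" (len 8), cursors c1@2 c2@3 c3@5, authorship ........
After op 5 (add_cursor(1)): buffer="rdawkpjt" (len 8), cursors c4@1 c1@2 c2@3 c3@5, authorship ........
After op 6 (move_right): buffer="rdawkpjt" (len 8), cursors c4@2 c1@3 c2@4 c3@6, authorship ........
After op 7 (move_left): buffer="rdawkpjt" (len 8), cursors c4@1 c1@2 c2@3 c3@5, authorship ........

Answer: rdawkpjt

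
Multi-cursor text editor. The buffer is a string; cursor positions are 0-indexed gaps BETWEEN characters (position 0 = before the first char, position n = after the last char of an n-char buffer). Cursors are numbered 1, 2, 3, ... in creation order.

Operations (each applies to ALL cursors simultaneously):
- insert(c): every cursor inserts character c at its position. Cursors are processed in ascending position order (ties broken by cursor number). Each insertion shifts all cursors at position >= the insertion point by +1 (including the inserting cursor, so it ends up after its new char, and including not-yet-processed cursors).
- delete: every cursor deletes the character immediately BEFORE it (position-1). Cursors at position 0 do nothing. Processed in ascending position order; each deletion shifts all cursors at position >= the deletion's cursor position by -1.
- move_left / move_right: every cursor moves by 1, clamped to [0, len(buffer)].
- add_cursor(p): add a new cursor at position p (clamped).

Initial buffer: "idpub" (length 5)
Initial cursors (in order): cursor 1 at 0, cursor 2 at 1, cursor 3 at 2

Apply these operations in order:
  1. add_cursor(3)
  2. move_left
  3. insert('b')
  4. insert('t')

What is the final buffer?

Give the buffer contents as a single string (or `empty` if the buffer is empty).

After op 1 (add_cursor(3)): buffer="idpub" (len 5), cursors c1@0 c2@1 c3@2 c4@3, authorship .....
After op 2 (move_left): buffer="idpub" (len 5), cursors c1@0 c2@0 c3@1 c4@2, authorship .....
After op 3 (insert('b')): buffer="bbibdbpub" (len 9), cursors c1@2 c2@2 c3@4 c4@6, authorship 12.3.4...
After op 4 (insert('t')): buffer="bbttibtdbtpub" (len 13), cursors c1@4 c2@4 c3@7 c4@10, authorship 1212.33.44...

Answer: bbttibtdbtpub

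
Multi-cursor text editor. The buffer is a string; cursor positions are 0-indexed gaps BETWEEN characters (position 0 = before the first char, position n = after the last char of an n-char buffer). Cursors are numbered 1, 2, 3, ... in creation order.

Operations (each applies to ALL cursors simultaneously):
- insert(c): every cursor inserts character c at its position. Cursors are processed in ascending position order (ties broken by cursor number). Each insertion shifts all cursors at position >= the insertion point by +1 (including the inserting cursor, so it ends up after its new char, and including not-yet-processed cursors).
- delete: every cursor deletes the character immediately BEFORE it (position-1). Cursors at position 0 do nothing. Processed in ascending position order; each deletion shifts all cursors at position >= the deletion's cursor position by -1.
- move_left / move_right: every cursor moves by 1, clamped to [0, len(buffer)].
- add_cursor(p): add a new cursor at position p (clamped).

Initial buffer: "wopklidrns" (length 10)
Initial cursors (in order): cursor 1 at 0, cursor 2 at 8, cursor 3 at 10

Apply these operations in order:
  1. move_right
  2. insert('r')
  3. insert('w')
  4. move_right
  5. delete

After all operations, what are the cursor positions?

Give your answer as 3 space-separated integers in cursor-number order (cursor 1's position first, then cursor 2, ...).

Answer: 3 12 13

Derivation:
After op 1 (move_right): buffer="wopklidrns" (len 10), cursors c1@1 c2@9 c3@10, authorship ..........
After op 2 (insert('r')): buffer="wropklidrnrsr" (len 13), cursors c1@2 c2@11 c3@13, authorship .1........2.3
After op 3 (insert('w')): buffer="wrwopklidrnrwsrw" (len 16), cursors c1@3 c2@13 c3@16, authorship .11........22.33
After op 4 (move_right): buffer="wrwopklidrnrwsrw" (len 16), cursors c1@4 c2@14 c3@16, authorship .11........22.33
After op 5 (delete): buffer="wrwpklidrnrwr" (len 13), cursors c1@3 c2@12 c3@13, authorship .11.......223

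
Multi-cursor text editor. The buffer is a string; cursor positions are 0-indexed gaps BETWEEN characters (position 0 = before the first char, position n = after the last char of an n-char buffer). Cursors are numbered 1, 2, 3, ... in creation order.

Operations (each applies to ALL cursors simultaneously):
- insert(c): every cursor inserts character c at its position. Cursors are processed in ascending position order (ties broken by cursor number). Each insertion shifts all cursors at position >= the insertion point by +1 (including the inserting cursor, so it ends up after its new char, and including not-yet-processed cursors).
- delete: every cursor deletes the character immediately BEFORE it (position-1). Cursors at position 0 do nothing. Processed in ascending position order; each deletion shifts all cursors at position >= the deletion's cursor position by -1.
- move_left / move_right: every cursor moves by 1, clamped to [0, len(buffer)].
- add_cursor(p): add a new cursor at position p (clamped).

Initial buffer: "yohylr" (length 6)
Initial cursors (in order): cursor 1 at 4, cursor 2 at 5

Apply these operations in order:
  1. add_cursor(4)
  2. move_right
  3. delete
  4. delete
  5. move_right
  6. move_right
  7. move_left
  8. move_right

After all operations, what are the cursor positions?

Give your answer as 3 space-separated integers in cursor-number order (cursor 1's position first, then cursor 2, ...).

After op 1 (add_cursor(4)): buffer="yohylr" (len 6), cursors c1@4 c3@4 c2@5, authorship ......
After op 2 (move_right): buffer="yohylr" (len 6), cursors c1@5 c3@5 c2@6, authorship ......
After op 3 (delete): buffer="yoh" (len 3), cursors c1@3 c2@3 c3@3, authorship ...
After op 4 (delete): buffer="" (len 0), cursors c1@0 c2@0 c3@0, authorship 
After op 5 (move_right): buffer="" (len 0), cursors c1@0 c2@0 c3@0, authorship 
After op 6 (move_right): buffer="" (len 0), cursors c1@0 c2@0 c3@0, authorship 
After op 7 (move_left): buffer="" (len 0), cursors c1@0 c2@0 c3@0, authorship 
After op 8 (move_right): buffer="" (len 0), cursors c1@0 c2@0 c3@0, authorship 

Answer: 0 0 0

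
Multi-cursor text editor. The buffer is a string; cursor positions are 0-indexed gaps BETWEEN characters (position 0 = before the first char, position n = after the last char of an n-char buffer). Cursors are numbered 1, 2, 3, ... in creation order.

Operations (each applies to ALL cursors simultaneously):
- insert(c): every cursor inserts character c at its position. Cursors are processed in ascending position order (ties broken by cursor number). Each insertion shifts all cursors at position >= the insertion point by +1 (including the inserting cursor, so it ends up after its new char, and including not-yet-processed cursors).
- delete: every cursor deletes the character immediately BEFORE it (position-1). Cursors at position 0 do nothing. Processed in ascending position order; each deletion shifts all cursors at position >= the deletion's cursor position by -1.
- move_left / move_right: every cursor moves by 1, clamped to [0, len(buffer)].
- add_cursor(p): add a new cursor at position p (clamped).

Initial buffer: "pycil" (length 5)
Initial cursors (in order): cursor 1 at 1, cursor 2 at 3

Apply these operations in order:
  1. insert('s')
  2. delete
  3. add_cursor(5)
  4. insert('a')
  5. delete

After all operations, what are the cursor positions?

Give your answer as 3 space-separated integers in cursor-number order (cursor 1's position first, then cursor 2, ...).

Answer: 1 3 5

Derivation:
After op 1 (insert('s')): buffer="psycsil" (len 7), cursors c1@2 c2@5, authorship .1..2..
After op 2 (delete): buffer="pycil" (len 5), cursors c1@1 c2@3, authorship .....
After op 3 (add_cursor(5)): buffer="pycil" (len 5), cursors c1@1 c2@3 c3@5, authorship .....
After op 4 (insert('a')): buffer="paycaila" (len 8), cursors c1@2 c2@5 c3@8, authorship .1..2..3
After op 5 (delete): buffer="pycil" (len 5), cursors c1@1 c2@3 c3@5, authorship .....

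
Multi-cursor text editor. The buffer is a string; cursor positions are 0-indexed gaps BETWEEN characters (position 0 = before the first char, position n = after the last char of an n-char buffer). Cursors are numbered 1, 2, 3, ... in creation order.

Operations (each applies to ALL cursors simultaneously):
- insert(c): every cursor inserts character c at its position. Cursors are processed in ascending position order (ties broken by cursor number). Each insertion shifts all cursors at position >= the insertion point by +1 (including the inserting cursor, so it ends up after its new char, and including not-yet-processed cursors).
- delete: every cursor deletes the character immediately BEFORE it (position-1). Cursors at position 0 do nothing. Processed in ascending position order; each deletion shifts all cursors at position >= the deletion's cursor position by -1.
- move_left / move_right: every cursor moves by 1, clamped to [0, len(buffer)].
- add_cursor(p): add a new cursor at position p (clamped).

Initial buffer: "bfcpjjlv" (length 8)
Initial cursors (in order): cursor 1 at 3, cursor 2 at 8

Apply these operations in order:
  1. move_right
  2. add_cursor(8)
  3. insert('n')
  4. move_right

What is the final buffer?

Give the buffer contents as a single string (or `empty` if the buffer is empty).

Answer: bfcpnjjlvnn

Derivation:
After op 1 (move_right): buffer="bfcpjjlv" (len 8), cursors c1@4 c2@8, authorship ........
After op 2 (add_cursor(8)): buffer="bfcpjjlv" (len 8), cursors c1@4 c2@8 c3@8, authorship ........
After op 3 (insert('n')): buffer="bfcpnjjlvnn" (len 11), cursors c1@5 c2@11 c3@11, authorship ....1....23
After op 4 (move_right): buffer="bfcpnjjlvnn" (len 11), cursors c1@6 c2@11 c3@11, authorship ....1....23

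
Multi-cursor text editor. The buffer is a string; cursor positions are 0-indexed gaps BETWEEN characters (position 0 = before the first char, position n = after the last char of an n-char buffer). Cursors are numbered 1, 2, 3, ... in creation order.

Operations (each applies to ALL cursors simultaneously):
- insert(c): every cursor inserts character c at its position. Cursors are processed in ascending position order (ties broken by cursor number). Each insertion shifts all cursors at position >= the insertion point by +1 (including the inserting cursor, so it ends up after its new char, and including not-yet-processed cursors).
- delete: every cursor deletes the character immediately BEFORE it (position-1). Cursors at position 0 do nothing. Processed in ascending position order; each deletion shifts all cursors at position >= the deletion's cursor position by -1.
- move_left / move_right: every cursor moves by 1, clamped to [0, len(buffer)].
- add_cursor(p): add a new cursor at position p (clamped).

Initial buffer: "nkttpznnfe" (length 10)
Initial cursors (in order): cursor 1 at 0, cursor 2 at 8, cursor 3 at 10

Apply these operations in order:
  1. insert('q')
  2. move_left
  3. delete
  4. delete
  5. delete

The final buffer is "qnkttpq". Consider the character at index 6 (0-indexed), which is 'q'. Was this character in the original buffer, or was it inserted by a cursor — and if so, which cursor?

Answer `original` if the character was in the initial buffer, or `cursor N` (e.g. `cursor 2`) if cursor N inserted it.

After op 1 (insert('q')): buffer="qnkttpznnqfeq" (len 13), cursors c1@1 c2@10 c3@13, authorship 1........2..3
After op 2 (move_left): buffer="qnkttpznnqfeq" (len 13), cursors c1@0 c2@9 c3@12, authorship 1........2..3
After op 3 (delete): buffer="qnkttpznqfq" (len 11), cursors c1@0 c2@8 c3@10, authorship 1.......2.3
After op 4 (delete): buffer="qnkttpzqq" (len 9), cursors c1@0 c2@7 c3@8, authorship 1......23
After op 5 (delete): buffer="qnkttpq" (len 7), cursors c1@0 c2@6 c3@6, authorship 1.....3
Authorship (.=original, N=cursor N): 1 . . . . . 3
Index 6: author = 3

Answer: cursor 3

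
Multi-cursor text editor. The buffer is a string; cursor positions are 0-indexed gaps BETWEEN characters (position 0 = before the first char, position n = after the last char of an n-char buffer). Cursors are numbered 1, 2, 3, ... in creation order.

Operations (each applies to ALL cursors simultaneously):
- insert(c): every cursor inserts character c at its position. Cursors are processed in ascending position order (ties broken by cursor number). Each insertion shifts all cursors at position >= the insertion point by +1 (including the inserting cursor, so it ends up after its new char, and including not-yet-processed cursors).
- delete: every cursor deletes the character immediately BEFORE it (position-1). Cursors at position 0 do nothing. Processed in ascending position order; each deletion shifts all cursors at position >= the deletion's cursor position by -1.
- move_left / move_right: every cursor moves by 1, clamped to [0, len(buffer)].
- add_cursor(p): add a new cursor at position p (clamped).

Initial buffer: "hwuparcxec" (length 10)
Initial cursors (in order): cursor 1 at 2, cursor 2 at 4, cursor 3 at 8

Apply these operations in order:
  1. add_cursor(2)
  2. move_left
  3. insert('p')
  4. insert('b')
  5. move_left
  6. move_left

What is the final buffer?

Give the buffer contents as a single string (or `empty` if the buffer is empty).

After op 1 (add_cursor(2)): buffer="hwuparcxec" (len 10), cursors c1@2 c4@2 c2@4 c3@8, authorship ..........
After op 2 (move_left): buffer="hwuparcxec" (len 10), cursors c1@1 c4@1 c2@3 c3@7, authorship ..........
After op 3 (insert('p')): buffer="hppwupparcpxec" (len 14), cursors c1@3 c4@3 c2@6 c3@11, authorship .14..2....3...
After op 4 (insert('b')): buffer="hppbbwupbparcpbxec" (len 18), cursors c1@5 c4@5 c2@9 c3@15, authorship .1414..22....33...
After op 5 (move_left): buffer="hppbbwupbparcpbxec" (len 18), cursors c1@4 c4@4 c2@8 c3@14, authorship .1414..22....33...
After op 6 (move_left): buffer="hppbbwupbparcpbxec" (len 18), cursors c1@3 c4@3 c2@7 c3@13, authorship .1414..22....33...

Answer: hppbbwupbparcpbxec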